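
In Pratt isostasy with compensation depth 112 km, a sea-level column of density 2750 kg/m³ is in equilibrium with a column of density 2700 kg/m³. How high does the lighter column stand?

2.07 km

ρ_ref D = ρ (D + h) → h = D (ρ_ref − ρ)/ρ.
h = 112 km × (2750 − 2700)/2700 = 2.07 km.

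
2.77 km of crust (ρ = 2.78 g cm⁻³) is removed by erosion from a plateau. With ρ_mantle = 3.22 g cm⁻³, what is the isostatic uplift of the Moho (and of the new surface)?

Unloading: uplift u = e ρ_c/ρ_m = 2.77 km × 2.78/3.22 = 2.39 km.

2.39 km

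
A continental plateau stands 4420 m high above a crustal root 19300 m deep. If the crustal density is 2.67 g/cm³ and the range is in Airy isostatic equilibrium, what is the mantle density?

Airy balance: ρ_c h = (ρ_m − ρ_c) r → ρ_m = ρ_c (1 + h/r).
ρ_m = 2.67 × (1 + 4420 m/19300 m) = 3.28 g/cm³.

3.28 g/cm³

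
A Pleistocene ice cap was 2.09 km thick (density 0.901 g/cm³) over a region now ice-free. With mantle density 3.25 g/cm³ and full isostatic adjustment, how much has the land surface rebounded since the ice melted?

0.579 km

Removing the load lets mantle flow back in; uplift u satisfies ρ_ice t = ρ_m u.
u = t ρ_ice/ρ_m = 2.09 km × 0.901/3.25 = 0.579 km.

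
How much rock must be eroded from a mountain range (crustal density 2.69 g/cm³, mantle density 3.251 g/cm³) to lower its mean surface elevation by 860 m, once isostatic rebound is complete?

Net drop Δ = e − u = e − e ρ_c/ρ_m = e (ρ_m − ρ_c)/ρ_m.
e = Δ ρ_m/(ρ_m − ρ_c) = 860 m × 3.251/0.561 = 4980 m.

4980 m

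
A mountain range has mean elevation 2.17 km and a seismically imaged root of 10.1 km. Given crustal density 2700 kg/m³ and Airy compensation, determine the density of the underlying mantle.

Airy balance: ρ_c h = (ρ_m − ρ_c) r → ρ_m = ρ_c (1 + h/r).
ρ_m = 2700 × (1 + 2.17 km/10.1 km) = 3280 kg/m³.

3280 kg/m³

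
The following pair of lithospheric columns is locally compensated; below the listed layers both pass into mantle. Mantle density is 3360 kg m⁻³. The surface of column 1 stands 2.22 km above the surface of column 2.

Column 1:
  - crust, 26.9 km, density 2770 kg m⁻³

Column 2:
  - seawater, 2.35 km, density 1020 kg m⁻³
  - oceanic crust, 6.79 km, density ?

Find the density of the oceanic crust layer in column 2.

Take the compensation level at the base of the deeper column (depth z_c below the surface of column 1) and equate Σ ρ_i t_i down to z_c; mantle fills any gap and the z_c terms cancel.
Column 1: 26.9×2770 + (z_c − 26.9)×3360
Column 2: 2.22×0 + 2.35×1020 + 6.79×ρ + (z_c − 2.22 − 9.14)×3360
The z_c×3360 term appears on both sides and cancels. Collect the known terms of each column as K = Σ(ρt)_known − 3360 × (depth of known layers): K_1 = 74513 − 3360×26.9 = −15871; K_2 = 2397 − 3360×(2.22 + 9.14) = −35772.6.
Balance: K_1 = K_2 + 6.79×ρ, so ρ = (K_1 − K_2)/6.79 = 19901.6/6.79 = 2930 kg m⁻³.

2930 kg m⁻³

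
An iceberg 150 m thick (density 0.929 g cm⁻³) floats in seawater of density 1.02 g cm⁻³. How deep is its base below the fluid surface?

137 m

Draft d = t ρ_obj/ρ_fluid = 150 m × 0.929/1.02 = 137 m.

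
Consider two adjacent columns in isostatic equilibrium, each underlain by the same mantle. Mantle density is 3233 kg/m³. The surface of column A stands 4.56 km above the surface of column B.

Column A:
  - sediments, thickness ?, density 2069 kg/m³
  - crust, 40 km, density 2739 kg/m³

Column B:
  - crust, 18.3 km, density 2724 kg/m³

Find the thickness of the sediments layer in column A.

Take the compensation level at the base of the deeper column (depth z_c below the surface of column A) and equate Σ ρ_i t_i down to z_c; mantle fills any gap and the z_c terms cancel.
Column A: x×2069 + 40×2739 + (z_c − 40 − x)×3233
Column B: 4.56×0 + 18.3×2724 + (z_c − 4.56 − 18.3)×3233
The z_c×3233 term appears on both sides and cancels. Collect the known terms of each column as K = Σ(ρt)_known − 3233 × (depth of known layers): K_A = 109560 − 3233×40 = −19760; K_B = 49849.2 − 3233×(4.56 + 18.3) = −24057.18.
Balance: K_A − x×(3233 − 2069) = K_B, so x = (K_A − K_B)/(3233 − 2069) = 4297.18/1164 = 3.69 km.

3.69 km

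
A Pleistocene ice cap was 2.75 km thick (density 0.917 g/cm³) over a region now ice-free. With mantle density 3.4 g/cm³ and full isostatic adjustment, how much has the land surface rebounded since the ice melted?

Removing the load lets mantle flow back in; uplift u satisfies ρ_ice t = ρ_m u.
u = t ρ_ice/ρ_m = 2.75 km × 0.917/3.4 = 0.742 km.

0.742 km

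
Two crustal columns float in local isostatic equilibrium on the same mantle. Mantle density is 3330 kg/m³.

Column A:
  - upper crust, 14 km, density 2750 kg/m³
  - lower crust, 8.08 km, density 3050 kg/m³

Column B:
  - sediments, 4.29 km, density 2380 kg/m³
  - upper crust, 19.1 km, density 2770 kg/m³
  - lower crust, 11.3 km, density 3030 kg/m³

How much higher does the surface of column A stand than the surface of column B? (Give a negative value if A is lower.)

For any compensation level in the mantle, the mantle terms cancel and isostasy reduces to e = (Σt_A − Σt_B) − (Σ(ρt)_A − Σ(ρt)_B) / ρ_m.
Σt_A = 22.08 km; Σt_B = 34.69 km; Σ(ρt)_A = 63144; Σ(ρt)_B = 97356.2 (in km·kg/m³).
e = (22.08 − 34.69) − (63144 − 97356.2) / 3330 = −2.34 km.

−2.34 km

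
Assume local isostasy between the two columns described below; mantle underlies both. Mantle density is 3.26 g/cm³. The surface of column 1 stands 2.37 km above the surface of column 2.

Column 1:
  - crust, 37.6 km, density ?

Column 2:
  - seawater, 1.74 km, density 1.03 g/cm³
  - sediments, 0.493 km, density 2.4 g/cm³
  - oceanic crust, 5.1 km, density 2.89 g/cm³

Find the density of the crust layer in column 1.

Take the compensation level at the base of the deeper column (depth z_c below the surface of column 1) and equate Σ ρ_i t_i down to z_c; mantle fills any gap and the z_c terms cancel.
Column 1: 37.6×ρ + (z_c − 37.6)×3.26
Column 2: 2.37×0 + 1.74×1.03 + 0.493×2.4 + 5.1×2.89 + (z_c − 2.37 − 7.333)×3.26
The z_c×3.26 term appears on both sides and cancels. Collect the known terms of each column as K = Σ(ρt)_known − 3.26 × (depth of known layers): K_1 = 0 − 3.26×37.6 = −122.576; K_2 = 17.7144 − 3.26×(2.37 + 7.333) = −13.91738.
Balance: K_1 + 37.6×ρ = K_2, so ρ = (K_2 − K_1)/37.6 = 108.659/37.6 = 2.89 g/cm³.

2.89 g/cm³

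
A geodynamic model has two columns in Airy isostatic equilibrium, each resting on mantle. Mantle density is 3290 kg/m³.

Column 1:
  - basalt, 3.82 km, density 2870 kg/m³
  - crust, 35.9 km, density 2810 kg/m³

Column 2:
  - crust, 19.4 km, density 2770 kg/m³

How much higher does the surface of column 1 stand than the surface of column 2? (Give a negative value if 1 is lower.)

2.66 km

For any compensation level in the mantle, the mantle terms cancel and isostasy reduces to e = (Σt_1 − Σt_2) − (Σ(ρt)_1 − Σ(ρt)_2) / ρ_m.
Σt_1 = 39.72 km; Σt_2 = 19.4 km; Σ(ρt)_1 = 111842.4; Σ(ρt)_2 = 53738 (in km·kg/m³).
e = (39.72 − 19.4) − (111842.4 − 53738) / 3290 = 2.66 km.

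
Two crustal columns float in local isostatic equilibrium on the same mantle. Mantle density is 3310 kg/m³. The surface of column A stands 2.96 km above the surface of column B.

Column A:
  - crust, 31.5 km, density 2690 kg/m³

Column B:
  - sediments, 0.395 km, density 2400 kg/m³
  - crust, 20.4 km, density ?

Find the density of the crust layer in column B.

2850 kg/m³

Take the compensation level at the base of the deeper column (depth z_c below the surface of column A) and equate Σ ρ_i t_i down to z_c; mantle fills any gap and the z_c terms cancel.
Column A: 31.5×2690 + (z_c − 31.5)×3310
Column B: 2.96×0 + 0.395×2400 + 20.4×ρ + (z_c − 2.96 − 20.795)×3310
The z_c×3310 term appears on both sides and cancels. Collect the known terms of each column as K = Σ(ρt)_known − 3310 × (depth of known layers): K_A = 84735 − 3310×31.5 = −19530; K_B = 948 − 3310×(2.96 + 20.795) = −77681.05.
Balance: K_A = K_B + 20.4×ρ, so ρ = (K_A − K_B)/20.4 = 58151.1/20.4 = 2850 kg/m³.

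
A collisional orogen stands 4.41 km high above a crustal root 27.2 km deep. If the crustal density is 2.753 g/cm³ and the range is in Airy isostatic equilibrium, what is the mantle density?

3.2 g/cm³

Airy balance: ρ_c h = (ρ_m − ρ_c) r → ρ_m = ρ_c (1 + h/r).
ρ_m = 2.753 × (1 + 4.41 km/27.2 km) = 3.2 g/cm³.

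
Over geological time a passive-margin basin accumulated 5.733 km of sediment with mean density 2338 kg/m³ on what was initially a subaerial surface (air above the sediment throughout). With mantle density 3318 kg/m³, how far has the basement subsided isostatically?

4.04 km

Subaerial load: s = t ρ_sed / ρ_m = 5.733 km × 2338/3318 = 4.04 km.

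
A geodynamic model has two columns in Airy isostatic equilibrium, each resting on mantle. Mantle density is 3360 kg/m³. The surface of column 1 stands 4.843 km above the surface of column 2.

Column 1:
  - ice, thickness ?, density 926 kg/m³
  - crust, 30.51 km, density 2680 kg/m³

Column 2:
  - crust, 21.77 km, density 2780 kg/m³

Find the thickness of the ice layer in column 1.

3.35 km

Take the compensation level at the base of the deeper column (depth z_c below the surface of column 1) and equate Σ ρ_i t_i down to z_c; mantle fills any gap and the z_c terms cancel.
Column 1: x×926 + 30.51×2680 + (z_c − 30.51 − x)×3360
Column 2: 4.843×0 + 21.77×2780 + (z_c − 4.843 − 21.77)×3360
The z_c×3360 term appears on both sides and cancels. Collect the known terms of each column as K = Σ(ρt)_known − 3360 × (depth of known layers): K_1 = 81766.8 − 3360×30.51 = −20746.8; K_2 = 60520.6 − 3360×(4.843 + 21.77) = −28899.08.
Balance: K_1 − x×(3360 − 926) = K_2, so x = (K_1 − K_2)/(3360 − 926) = 8152.28/2434 = 3.35 km.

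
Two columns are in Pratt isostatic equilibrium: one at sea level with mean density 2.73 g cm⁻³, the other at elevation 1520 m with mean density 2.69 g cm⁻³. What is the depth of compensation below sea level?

ρ_ref D = ρ (D + h) → D (ρ_ref − ρ) = ρ h.
D = ρ h/(ρ_ref − ρ) = 2.69 × 1520 m/(2.73 − 2.69) = 102000 m.

102000 m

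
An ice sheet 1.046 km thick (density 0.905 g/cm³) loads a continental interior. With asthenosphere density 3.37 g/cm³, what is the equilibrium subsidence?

Equating mass per unit area of the two columns: the ice load ρ_ice t is balanced by mantle displaced below, ρ_m s.
s = t ρ_ice / ρ_m = 1.046 km × 0.905/3.37 = 0.281 km.

0.281 km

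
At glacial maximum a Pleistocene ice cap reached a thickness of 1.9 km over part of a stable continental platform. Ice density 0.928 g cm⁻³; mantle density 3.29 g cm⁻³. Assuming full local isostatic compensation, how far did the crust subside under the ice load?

0.536 km

By Archimedes' principle applied to the lithosphere: the ice load ρ_ice t is balanced by mantle displaced below, ρ_m s.
s = t ρ_ice / ρ_m = 1.9 km × 0.928/3.29 = 0.536 km.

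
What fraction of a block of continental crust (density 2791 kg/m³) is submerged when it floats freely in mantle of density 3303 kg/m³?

Submerged fraction = ρ_obj/ρ_fluid = 2791/3303 = 0.845.

0.845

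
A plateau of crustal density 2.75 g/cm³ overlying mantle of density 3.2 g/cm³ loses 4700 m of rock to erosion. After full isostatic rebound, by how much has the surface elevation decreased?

661 m

Rebound u = e ρ_c/ρ_m = 4700 m × 2.75/3.2 = 4039 m.
Net surface drop = e − u = 4700 m − 4039 m = e (ρ_m − ρ_c)/ρ_m = 661 m.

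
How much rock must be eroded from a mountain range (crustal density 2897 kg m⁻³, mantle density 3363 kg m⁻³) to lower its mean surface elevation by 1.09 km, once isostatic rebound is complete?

Net drop Δ = e − u = e − e ρ_c/ρ_m = e (ρ_m − ρ_c)/ρ_m.
e = Δ ρ_m/(ρ_m − ρ_c) = 1.09 km × 3363/466 = 7.87 km.

7.87 km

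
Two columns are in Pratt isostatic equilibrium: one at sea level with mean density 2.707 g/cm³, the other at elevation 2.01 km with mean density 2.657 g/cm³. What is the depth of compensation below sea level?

107 km

ρ_ref D = ρ (D + h) → D (ρ_ref − ρ) = ρ h.
D = ρ h/(ρ_ref − ρ) = 2.657 × 2.01 km/(2.707 − 2.657) = 107 km.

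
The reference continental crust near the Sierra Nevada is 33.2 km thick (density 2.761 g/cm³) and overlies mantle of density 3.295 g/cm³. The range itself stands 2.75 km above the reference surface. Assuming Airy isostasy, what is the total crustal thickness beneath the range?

Root depth r = h ρ_c / (ρ_m − ρ_c) = 2.75 km × 2.761 / 0.534 = 14.22 km.
Total thickness = T + h + r = 33.2 km + 2.75 km + 14.22 km = 50.2 km.

50.2 km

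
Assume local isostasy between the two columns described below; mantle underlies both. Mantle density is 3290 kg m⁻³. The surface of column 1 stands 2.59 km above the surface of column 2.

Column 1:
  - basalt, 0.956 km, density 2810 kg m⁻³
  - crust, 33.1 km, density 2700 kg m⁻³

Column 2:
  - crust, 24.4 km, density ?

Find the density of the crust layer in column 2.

2820 kg m⁻³

Take the compensation level at the base of the deeper column (depth z_c below the surface of column 1) and equate Σ ρ_i t_i down to z_c; mantle fills any gap and the z_c terms cancel.
Column 1: 0.956×2810 + 33.1×2700 + (z_c − 34.056)×3290
Column 2: 2.59×0 + 24.4×ρ + (z_c − 2.59 − 24.4)×3290
The z_c×3290 term appears on both sides and cancels. Collect the known terms of each column as K = Σ(ρt)_known − 3290 × (depth of known layers): K_1 = 92056.36 − 3290×34.056 = −19987.88; K_2 = 0 − 3290×(2.59 + 24.4) = −88797.1.
Balance: K_1 = K_2 + 24.4×ρ, so ρ = (K_1 − K_2)/24.4 = 68809.2/24.4 = 2820 kg m⁻³.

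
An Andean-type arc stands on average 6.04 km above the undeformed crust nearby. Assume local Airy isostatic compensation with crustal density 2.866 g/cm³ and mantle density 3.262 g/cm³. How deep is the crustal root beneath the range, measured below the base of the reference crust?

By Archimedes' principle applied to the lithosphere: the weight of the topography is balanced by the buoyancy of the root, ρ_c h = (ρ_m − ρ_c) r.
r = h · ρ_c / (ρ_m − ρ_c) = 6.04 km × 2.866 / (3.262 − 2.866) = 43.7 km.

43.7 km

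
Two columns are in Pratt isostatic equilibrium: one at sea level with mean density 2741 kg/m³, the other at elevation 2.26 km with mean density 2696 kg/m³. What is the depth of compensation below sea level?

ρ_ref D = ρ (D + h) → D (ρ_ref − ρ) = ρ h.
D = ρ h/(ρ_ref − ρ) = 2696 × 2.26 km/(2741 − 2696) = 135 km.

135 km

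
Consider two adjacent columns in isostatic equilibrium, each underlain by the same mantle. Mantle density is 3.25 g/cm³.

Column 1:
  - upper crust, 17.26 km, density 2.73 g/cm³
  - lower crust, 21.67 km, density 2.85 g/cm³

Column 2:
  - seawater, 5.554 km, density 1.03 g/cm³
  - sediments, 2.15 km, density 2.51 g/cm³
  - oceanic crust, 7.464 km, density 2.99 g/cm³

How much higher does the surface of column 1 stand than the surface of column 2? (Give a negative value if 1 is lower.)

For any compensation level in the mantle, the mantle terms cancel and isostasy reduces to e = (Σt_1 − Σt_2) − (Σ(ρt)_1 − Σ(ρt)_2) / ρ_m.
Σt_1 = 38.93 km; Σt_2 = 15.168 km; Σ(ρt)_1 = 108.8793; Σ(ρt)_2 = 33.43448 (in km·g/cm³).
e = (38.93 − 15.168) − (108.8793 − 33.43448) / 3.25 = 0.548 km.

0.548 km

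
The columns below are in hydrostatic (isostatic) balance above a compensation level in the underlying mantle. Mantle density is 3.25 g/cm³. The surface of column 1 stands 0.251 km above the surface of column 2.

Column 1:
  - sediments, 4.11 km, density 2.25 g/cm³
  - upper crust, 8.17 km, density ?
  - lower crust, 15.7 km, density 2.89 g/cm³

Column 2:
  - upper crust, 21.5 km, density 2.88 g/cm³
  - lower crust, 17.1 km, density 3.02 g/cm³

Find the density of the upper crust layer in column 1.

2.89 g/cm³

Take the compensation level at the base of the deeper column (depth z_c below the surface of column 1) and equate Σ ρ_i t_i down to z_c; mantle fills any gap and the z_c terms cancel.
Column 1: 4.11×2.25 + 8.17×ρ + 15.7×2.89 + (z_c − 27.98)×3.25
Column 2: 0.251×0 + 21.5×2.88 + 17.1×3.02 + (z_c − 0.251 − 38.6)×3.25
The z_c×3.25 term appears on both sides and cancels. Collect the known terms of each column as K = Σ(ρt)_known − 3.25 × (depth of known layers): K_1 = 54.6205 − 3.25×27.98 = −36.3145; K_2 = 113.562 − 3.25×(0.251 + 38.6) = −12.70375.
Balance: K_1 + 8.17×ρ = K_2, so ρ = (K_2 − K_1)/8.17 = 23.6107/8.17 = 2.89 g/cm³.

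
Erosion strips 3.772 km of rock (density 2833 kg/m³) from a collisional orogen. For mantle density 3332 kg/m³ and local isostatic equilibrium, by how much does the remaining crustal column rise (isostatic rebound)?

3.21 km

Unloading: uplift u = e ρ_c/ρ_m = 3.772 km × 2833/3332 = 3.21 km.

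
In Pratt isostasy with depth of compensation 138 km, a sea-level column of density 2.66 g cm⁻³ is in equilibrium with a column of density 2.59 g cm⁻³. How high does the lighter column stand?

3.73 km

ρ_ref D = ρ (D + h) → h = D (ρ_ref − ρ)/ρ.
h = 138 km × (2.66 − 2.59)/2.59 = 3.73 km.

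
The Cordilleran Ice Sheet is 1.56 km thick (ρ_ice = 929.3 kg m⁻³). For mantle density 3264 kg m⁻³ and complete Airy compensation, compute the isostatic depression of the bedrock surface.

In Airy isostatic equilibrium: the ice load ρ_ice t is balanced by mantle displaced below, ρ_m s.
s = t ρ_ice / ρ_m = 1.56 km × 929.3/3264 = 0.444 km.

0.444 km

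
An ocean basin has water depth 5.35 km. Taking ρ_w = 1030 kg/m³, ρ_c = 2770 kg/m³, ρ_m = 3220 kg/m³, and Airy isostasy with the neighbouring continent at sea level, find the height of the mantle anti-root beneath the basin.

Equating mass per unit area of the two columns: replacing crust with seawater at the top is compensated by replacing crust with mantle at the base: d (ρ_c − ρ_w) = a (ρ_m − ρ_c).
a = d (ρ_c − ρ_w)/(ρ_m − ρ_c) = 5.35 km × 1740/450 = 20.7 km.

20.7 km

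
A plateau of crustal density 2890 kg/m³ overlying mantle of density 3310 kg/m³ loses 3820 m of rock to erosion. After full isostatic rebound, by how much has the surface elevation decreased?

485 m

Rebound u = e ρ_c/ρ_m = 3820 m × 2890/3310 = 3335 m.
Net surface drop = e − u = 3820 m − 3335 m = e (ρ_m − ρ_c)/ρ_m = 485 m.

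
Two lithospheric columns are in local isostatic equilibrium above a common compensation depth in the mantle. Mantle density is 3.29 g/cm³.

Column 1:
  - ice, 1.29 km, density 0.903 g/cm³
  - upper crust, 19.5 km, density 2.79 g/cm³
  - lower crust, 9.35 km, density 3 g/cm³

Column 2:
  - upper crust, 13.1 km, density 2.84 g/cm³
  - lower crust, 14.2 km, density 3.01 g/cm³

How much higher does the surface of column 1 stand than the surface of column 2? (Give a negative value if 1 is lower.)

For any compensation level in the mantle, the mantle terms cancel and isostasy reduces to e = (Σt_1 − Σt_2) − (Σ(ρt)_1 − Σ(ρt)_2) / ρ_m.
Σt_1 = 30.14 km; Σt_2 = 27.3 km; Σ(ρt)_1 = 83.61987; Σ(ρt)_2 = 79.946 (in km·g/cm³).
e = (30.14 − 27.3) − (83.61987 − 79.946) / 3.29 = 1.72 km.

1.72 km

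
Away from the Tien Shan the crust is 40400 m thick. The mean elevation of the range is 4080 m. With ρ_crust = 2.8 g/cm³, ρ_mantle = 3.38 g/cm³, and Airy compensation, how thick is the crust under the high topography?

64200 m

Root depth r = h ρ_c / (ρ_m − ρ_c) = 4080 m × 2.8 / 0.58 = 19700 m.
Total thickness = T + h + r = 40400 m + 4080 m + 19700 m = 64200 m.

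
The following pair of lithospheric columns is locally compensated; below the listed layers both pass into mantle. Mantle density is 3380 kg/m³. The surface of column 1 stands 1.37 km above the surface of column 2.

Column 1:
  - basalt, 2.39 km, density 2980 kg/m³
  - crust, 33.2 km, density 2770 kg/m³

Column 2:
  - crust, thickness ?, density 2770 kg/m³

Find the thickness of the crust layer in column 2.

Take the compensation level at the base of the deeper column (depth z_c below the surface of column 1) and equate Σ ρ_i t_i down to z_c; mantle fills any gap and the z_c terms cancel.
Column 1: 2.39×2980 + 33.2×2770 + (z_c − 35.59)×3380
Column 2: 1.37×0 + x×2770 + (z_c − 1.37 − 0 − x)×3380
The z_c×3380 term appears on both sides and cancels. Collect the known terms of each column as K = Σ(ρt)_known − 3380 × (depth of known layers): K_1 = 99086.2 − 3380×35.59 = −21208; K_2 = 0 − 3380×(1.37 + 0) = −4630.6.
Balance: K_1 = K_2 − x×(3380 − 2770), so x = (K_2 − K_1)/(3380 − 2770) = 16577.4/610 = 27.2 km.

27.2 km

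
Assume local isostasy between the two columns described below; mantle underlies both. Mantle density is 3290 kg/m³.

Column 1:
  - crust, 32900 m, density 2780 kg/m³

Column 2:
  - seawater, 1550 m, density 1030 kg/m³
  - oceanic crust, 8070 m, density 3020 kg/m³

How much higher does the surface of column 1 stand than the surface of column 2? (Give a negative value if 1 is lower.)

For any compensation level in the mantle, the mantle terms cancel and isostasy reduces to e = (Σt_1 − Σt_2) − (Σ(ρt)_1 − Σ(ρt)_2) / ρ_m.
Σt_1 = 32900 m; Σt_2 = 9620 m; Σ(ρt)_1 = 91462000; Σ(ρt)_2 = 25967900 (in m·kg/m³).
e = (32900 − 9620) − (91462000 − 25967900) / 3290 = 3370 m.

3370 m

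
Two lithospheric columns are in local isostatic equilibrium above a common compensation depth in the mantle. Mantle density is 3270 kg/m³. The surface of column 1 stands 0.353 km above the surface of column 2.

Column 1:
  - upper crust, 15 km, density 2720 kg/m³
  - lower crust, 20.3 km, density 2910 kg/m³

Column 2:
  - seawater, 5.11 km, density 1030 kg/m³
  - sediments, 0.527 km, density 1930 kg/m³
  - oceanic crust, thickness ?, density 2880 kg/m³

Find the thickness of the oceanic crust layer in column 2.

Take the compensation level at the base of the deeper column (depth z_c below the surface of column 1) and equate Σ ρ_i t_i down to z_c; mantle fills any gap and the z_c terms cancel.
Column 1: 15×2720 + 20.3×2910 + (z_c − 35.3)×3270
Column 2: 0.353×0 + 5.11×1030 + 0.527×1930 + x×2880 + (z_c − 0.353 − 5.637 − x)×3270
The z_c×3270 term appears on both sides and cancels. Collect the known terms of each column as K = Σ(ρt)_known − 3270 × (depth of known layers): K_1 = 99873 − 3270×35.3 = −15558; K_2 = 6280.41 − 3270×(0.353 + 5.637) = −13306.89.
Balance: K_1 = K_2 − x×(3270 − 2880), so x = (K_2 − K_1)/(3270 − 2880) = 2251.11/390 = 5.77 km.

5.77 km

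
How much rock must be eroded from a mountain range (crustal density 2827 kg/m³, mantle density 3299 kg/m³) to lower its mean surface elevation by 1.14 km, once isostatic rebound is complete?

7.97 km

Net drop Δ = e − u = e − e ρ_c/ρ_m = e (ρ_m − ρ_c)/ρ_m.
e = Δ ρ_m/(ρ_m − ρ_c) = 1.14 km × 3299/472 = 7.97 km.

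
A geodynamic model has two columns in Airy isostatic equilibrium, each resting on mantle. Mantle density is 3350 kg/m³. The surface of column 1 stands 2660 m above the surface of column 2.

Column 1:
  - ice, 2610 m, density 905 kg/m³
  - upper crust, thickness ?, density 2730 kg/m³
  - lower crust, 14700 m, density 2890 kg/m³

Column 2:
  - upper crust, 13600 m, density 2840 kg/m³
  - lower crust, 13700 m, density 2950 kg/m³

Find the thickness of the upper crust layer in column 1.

Take the compensation level at the base of the deeper column (depth z_c below the surface of column 1) and equate Σ ρ_i t_i down to z_c; mantle fills any gap and the z_c terms cancel.
Column 1: 2610×905 + x×2730 + 14700×2890 + (z_c − 17310 − x)×3350
Column 2: 2660×0 + 13600×2840 + 13700×2950 + (z_c − 2660 − 27300)×3350
The z_c×3350 term appears on both sides and cancels. Collect the known terms of each column as K = Σ(ρt)_known − 3350 × (depth of known layers): K_1 = 44845050 − 3350×17310 = −13143450; K_2 = 79039000 − 3350×(2660 + 27300) = −21327000.
Balance: K_1 − x×(3350 − 2730) = K_2, so x = (K_1 − K_2)/(3350 − 2730) = 8183550/620 = 13200 m.

13200 m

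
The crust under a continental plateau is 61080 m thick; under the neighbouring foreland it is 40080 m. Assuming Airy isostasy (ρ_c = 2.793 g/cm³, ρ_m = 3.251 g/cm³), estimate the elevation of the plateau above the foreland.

Excess crust Δ = 61080 m − 40080 m = 21000 m, split between elevation h and root r with h + r = Δ.
Airy balance ρ_c h = (ρ_m − ρ_c) r gives r = h ρ_c/(ρ_m − ρ_c), so h (1 + ρ_c/(ρ_m − ρ_c)) = Δ, i.e. h = Δ (ρ_m − ρ_c)/ρ_m.
h = 21000 m × 0.458/3.251 = 2960 m.

2960 m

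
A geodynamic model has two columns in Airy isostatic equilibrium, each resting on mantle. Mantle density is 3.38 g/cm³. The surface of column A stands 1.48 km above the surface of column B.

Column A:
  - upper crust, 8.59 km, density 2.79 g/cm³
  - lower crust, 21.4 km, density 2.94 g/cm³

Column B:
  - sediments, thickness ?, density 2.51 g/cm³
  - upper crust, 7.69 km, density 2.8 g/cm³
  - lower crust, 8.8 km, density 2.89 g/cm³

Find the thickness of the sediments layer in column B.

Take the compensation level at the base of the deeper column (depth z_c below the surface of column A) and equate Σ ρ_i t_i down to z_c; mantle fills any gap and the z_c terms cancel.
Column A: 8.59×2.79 + 21.4×2.94 + (z_c − 29.99)×3.38
Column B: 1.48×0 + x×2.51 + 7.69×2.8 + 8.8×2.89 + (z_c − 1.48 − 16.49 − x)×3.38
The z_c×3.38 term appears on both sides and cancels. Collect the known terms of each column as K = Σ(ρt)_known − 3.38 × (depth of known layers): K_A = 86.8821 − 3.38×29.99 = −14.4841; K_B = 46.964 − 3.38×(1.48 + 16.49) = −13.7746.
Balance: K_A = K_B − x×(3.38 − 2.51), so x = (K_B − K_A)/(3.38 − 2.51) = 0.7095/0.87 = 0.816 km.

0.816 km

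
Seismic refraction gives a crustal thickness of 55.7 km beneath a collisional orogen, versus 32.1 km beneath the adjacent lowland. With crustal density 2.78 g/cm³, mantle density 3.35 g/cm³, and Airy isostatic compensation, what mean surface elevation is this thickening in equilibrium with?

4.02 km

Excess crust Δ = 55.7 km − 32.1 km = 23.6 km, split between elevation h and root r with h + r = Δ.
Airy balance ρ_c h = (ρ_m − ρ_c) r gives r = h ρ_c/(ρ_m − ρ_c), so h (1 + ρ_c/(ρ_m − ρ_c)) = Δ, i.e. h = Δ (ρ_m − ρ_c)/ρ_m.
h = 23.6 km × 0.57/3.35 = 4.02 km.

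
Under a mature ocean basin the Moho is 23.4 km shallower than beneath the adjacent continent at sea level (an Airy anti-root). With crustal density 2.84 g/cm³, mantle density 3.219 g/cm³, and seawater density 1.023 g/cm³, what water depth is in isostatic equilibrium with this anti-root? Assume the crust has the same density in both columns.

4.88 km

Replacing a thickness d of crust by seawater at the top must be balanced by replacing crust with mantle at the base: d (ρ_c − ρ_w) = a (ρ_m − ρ_c).
d = a (ρ_m − ρ_c)/(ρ_c − ρ_w) = 23.4 km × 0.379/1.817 = 4.88 km.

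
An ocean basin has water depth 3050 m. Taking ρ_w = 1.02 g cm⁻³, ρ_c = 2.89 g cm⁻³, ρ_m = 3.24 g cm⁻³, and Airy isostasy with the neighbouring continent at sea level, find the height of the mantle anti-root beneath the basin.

Isostatic balance requires: replacing crust with seawater at the top is compensated by replacing crust with mantle at the base: d (ρ_c − ρ_w) = a (ρ_m − ρ_c).
a = d (ρ_c − ρ_w)/(ρ_m − ρ_c) = 3050 m × 1.87/0.35 = 16300 m.

16300 m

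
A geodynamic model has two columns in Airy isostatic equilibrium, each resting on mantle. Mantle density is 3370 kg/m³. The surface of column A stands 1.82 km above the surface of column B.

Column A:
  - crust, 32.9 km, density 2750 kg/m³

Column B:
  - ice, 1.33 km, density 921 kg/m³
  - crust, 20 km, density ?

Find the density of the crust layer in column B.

2820 kg/m³

Take the compensation level at the base of the deeper column (depth z_c below the surface of column A) and equate Σ ρ_i t_i down to z_c; mantle fills any gap and the z_c terms cancel.
Column A: 32.9×2750 + (z_c − 32.9)×3370
Column B: 1.82×0 + 1.33×921 + 20×ρ + (z_c − 1.82 − 21.33)×3370
The z_c×3370 term appears on both sides and cancels. Collect the known terms of each column as K = Σ(ρt)_known − 3370 × (depth of known layers): K_A = 90475 − 3370×32.9 = −20398; K_B = 1224.93 − 3370×(1.82 + 21.33) = −76790.57.
Balance: K_A = K_B + 20×ρ, so ρ = (K_A − K_B)/20 = 56392.6/20 = 2820 kg/m³.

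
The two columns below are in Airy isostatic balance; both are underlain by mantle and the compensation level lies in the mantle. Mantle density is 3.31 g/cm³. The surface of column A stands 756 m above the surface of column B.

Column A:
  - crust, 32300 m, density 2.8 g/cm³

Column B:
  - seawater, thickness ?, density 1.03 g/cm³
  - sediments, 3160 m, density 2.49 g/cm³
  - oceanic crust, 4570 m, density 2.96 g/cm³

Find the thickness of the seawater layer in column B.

4290 m

Take the compensation level at the base of the deeper column (depth z_c below the surface of column A) and equate Σ ρ_i t_i down to z_c; mantle fills any gap and the z_c terms cancel.
Column A: 32300×2.8 + (z_c − 32300)×3.31
Column B: 756×0 + x×1.03 + 3160×2.49 + 4570×2.96 + (z_c − 756 − 7730 − x)×3.31
The z_c×3.31 term appears on both sides and cancels. Collect the known terms of each column as K = Σ(ρt)_known − 3.31 × (depth of known layers): K_A = 90440 − 3.31×32300 = −16473; K_B = 21395.6 − 3.31×(756 + 7730) = −6693.06.
Balance: K_A = K_B − x×(3.31 − 1.03), so x = (K_B − K_A)/(3.31 − 1.03) = 9779.94/2.28 = 4290 m.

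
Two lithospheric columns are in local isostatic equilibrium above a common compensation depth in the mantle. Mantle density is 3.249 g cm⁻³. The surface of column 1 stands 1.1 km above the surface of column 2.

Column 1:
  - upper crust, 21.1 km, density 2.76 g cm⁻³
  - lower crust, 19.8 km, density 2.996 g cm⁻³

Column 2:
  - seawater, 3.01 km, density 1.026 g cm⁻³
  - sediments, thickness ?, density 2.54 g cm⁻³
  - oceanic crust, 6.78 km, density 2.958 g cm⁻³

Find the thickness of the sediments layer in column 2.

4.36 km

Take the compensation level at the base of the deeper column (depth z_c below the surface of column 1) and equate Σ ρ_i t_i down to z_c; mantle fills any gap and the z_c terms cancel.
Column 1: 21.1×2.76 + 19.8×2.996 + (z_c − 40.9)×3.249
Column 2: 1.1×0 + 3.01×1.026 + x×2.54 + 6.78×2.958 + (z_c − 1.1 − 9.79 − x)×3.249
The z_c×3.249 term appears on both sides and cancels. Collect the known terms of each column as K = Σ(ρt)_known − 3.249 × (depth of known layers): K_1 = 117.5568 − 3.249×40.9 = −15.3273; K_2 = 23.1435 − 3.249×(1.1 + 9.79) = −12.23811.
Balance: K_1 = K_2 − x×(3.249 − 2.54), so x = (K_2 − K_1)/(3.249 − 2.54) = 3.08919/0.709 = 4.36 km.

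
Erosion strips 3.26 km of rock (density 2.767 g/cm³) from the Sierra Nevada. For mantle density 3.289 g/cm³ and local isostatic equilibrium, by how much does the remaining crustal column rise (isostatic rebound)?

2.74 km

Unloading: uplift u = e ρ_c/ρ_m = 3.26 km × 2.767/3.289 = 2.74 km.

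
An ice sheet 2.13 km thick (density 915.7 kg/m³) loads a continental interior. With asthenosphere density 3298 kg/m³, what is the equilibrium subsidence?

Isostatic balance requires: the ice load ρ_ice t is balanced by mantle displaced below, ρ_m s.
s = t ρ_ice / ρ_m = 2.13 km × 915.7/3298 = 0.591 km.

0.591 km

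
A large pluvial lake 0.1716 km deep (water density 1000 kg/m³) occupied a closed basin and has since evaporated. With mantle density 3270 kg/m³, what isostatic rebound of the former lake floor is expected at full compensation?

u = d ρ_w/ρ_m = 0.1716 km × 1000/3270 = 0.0525 km.

0.0525 km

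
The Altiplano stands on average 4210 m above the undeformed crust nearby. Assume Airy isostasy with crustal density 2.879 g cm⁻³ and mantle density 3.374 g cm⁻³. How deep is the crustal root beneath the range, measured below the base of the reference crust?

By Archimedes' principle applied to the lithosphere: the weight of the topography is balanced by the buoyancy of the root, ρ_c h = (ρ_m − ρ_c) r.
r = h · ρ_c / (ρ_m − ρ_c) = 4210 m × 2.879 / (3.374 − 2.879) = 24500 m.

24500 m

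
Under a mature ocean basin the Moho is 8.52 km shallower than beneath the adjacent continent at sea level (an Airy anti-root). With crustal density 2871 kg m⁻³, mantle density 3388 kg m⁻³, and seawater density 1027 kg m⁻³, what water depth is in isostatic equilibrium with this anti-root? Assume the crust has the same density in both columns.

2.39 km

Replacing a thickness d of crust by seawater at the top must be balanced by replacing crust with mantle at the base: d (ρ_c − ρ_w) = a (ρ_m − ρ_c).
d = a (ρ_m − ρ_c)/(ρ_c − ρ_w) = 8.52 km × 517/1844 = 2.39 km.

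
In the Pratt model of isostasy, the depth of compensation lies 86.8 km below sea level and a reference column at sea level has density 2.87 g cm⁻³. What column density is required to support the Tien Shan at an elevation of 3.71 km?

2.75 g cm⁻³

Pratt balance: ρ_ref D = ρ (D + h).
ρ = ρ_ref D/(D + h) = 2.87 × 86.8 km/(86.8 km + 3.71 km) = 2.75 g cm⁻³.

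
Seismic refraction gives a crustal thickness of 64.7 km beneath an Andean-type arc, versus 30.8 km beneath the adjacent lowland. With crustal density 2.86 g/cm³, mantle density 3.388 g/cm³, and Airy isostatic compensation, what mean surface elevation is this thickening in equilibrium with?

Excess crust Δ = 64.7 km − 30.8 km = 33.9 km, split between elevation h and root r with h + r = Δ.
Airy balance ρ_c h = (ρ_m − ρ_c) r gives r = h ρ_c/(ρ_m − ρ_c), so h (1 + ρ_c/(ρ_m − ρ_c)) = Δ, i.e. h = Δ (ρ_m − ρ_c)/ρ_m.
h = 33.9 km × 0.528/3.388 = 5.28 km.

5.28 km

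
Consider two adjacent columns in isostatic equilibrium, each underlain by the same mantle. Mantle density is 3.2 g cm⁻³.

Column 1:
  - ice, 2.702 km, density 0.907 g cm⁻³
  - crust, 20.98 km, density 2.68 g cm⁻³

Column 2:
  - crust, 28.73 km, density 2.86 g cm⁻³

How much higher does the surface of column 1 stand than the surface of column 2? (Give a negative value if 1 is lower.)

For any compensation level in the mantle, the mantle terms cancel and isostasy reduces to e = (Σt_1 − Σt_2) − (Σ(ρt)_1 − Σ(ρt)_2) / ρ_m.
Σt_1 = 23.682 km; Σt_2 = 28.73 km; Σ(ρt)_1 = 58.677114; Σ(ρt)_2 = 82.1678 (in km·g cm⁻³).
e = (23.682 − 28.73) − (58.677114 − 82.1678) / 3.2 = 2.29 km.

2.29 km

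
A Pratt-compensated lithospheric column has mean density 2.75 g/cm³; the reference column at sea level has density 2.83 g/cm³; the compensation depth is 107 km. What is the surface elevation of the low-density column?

ρ_ref D = ρ (D + h) → h = D (ρ_ref − ρ)/ρ.
h = 107 km × (2.83 − 2.75)/2.75 = 3.11 km.

3.11 km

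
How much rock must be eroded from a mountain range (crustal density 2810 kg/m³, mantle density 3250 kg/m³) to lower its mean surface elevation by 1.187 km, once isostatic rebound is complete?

Net drop Δ = e − u = e − e ρ_c/ρ_m = e (ρ_m − ρ_c)/ρ_m.
e = Δ ρ_m/(ρ_m − ρ_c) = 1.187 km × 3250/440 = 8.77 km.

8.77 km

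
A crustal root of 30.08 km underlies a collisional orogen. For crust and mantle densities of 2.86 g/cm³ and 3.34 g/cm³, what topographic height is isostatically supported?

5.05 km

Balancing pressure at the compensation depth: ρ_c h = (ρ_m − ρ_c) r.
h = r (ρ_m − ρ_c) / ρ_c = 30.08 km × (3.34 − 2.86) / 2.86 = 5.05 km.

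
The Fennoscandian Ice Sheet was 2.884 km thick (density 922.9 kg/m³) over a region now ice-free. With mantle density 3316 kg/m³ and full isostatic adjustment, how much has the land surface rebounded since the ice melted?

0.803 km

Removing the load lets mantle flow back in; uplift u satisfies ρ_ice t = ρ_m u.
u = t ρ_ice/ρ_m = 2.884 km × 922.9/3316 = 0.803 km.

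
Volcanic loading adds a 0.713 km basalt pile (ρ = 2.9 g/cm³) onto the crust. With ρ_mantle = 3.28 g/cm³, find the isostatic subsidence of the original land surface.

Subaerial loading: s = t ρ_load / ρ_m.
s = 0.713 km × 2.9/3.28 = 0.63 km.

0.63 km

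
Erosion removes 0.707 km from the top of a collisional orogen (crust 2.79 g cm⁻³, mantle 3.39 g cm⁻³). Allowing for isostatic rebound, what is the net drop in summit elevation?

Rebound u = e ρ_c/ρ_m = 0.707 km × 2.79/3.39 = 0.5819 km.
Net surface drop = e − u = 0.707 km − 0.5819 km = e (ρ_m − ρ_c)/ρ_m = 0.125 km.

0.125 km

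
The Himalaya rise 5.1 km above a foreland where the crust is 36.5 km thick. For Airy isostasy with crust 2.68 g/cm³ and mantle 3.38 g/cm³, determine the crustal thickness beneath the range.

Root depth r = h ρ_c / (ρ_m − ρ_c) = 5.1 km × 2.68 / 0.7 = 19.53 km.
Total thickness = T + h + r = 36.5 km + 5.1 km + 19.53 km = 61.1 km.

61.1 km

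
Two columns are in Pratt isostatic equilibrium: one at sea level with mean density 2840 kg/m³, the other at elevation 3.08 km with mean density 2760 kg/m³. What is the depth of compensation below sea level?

106 km

ρ_ref D = ρ (D + h) → D (ρ_ref − ρ) = ρ h.
D = ρ h/(ρ_ref − ρ) = 2760 × 3.08 km/(2840 − 2760) = 106 km.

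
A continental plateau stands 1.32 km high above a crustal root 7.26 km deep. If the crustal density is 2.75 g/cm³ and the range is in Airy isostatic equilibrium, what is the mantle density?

3.25 g/cm³

Airy balance: ρ_c h = (ρ_m − ρ_c) r → ρ_m = ρ_c (1 + h/r).
ρ_m = 2.75 × (1 + 1.32 km/7.26 km) = 3.25 g/cm³.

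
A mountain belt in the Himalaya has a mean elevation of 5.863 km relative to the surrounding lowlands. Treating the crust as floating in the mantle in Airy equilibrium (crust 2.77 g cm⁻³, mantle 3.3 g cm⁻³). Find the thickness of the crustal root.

Balancing pressure at the compensation depth: the weight of the topography is balanced by the buoyancy of the root, ρ_c h = (ρ_m − ρ_c) r.
r = h · ρ_c / (ρ_m − ρ_c) = 5.863 km × 2.77 / (3.3 − 2.77) = 30.6 km.

30.6 km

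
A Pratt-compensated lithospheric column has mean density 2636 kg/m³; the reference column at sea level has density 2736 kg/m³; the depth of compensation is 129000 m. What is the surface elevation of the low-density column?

ρ_ref D = ρ (D + h) → h = D (ρ_ref − ρ)/ρ.
h = 129000 m × (2736 − 2636)/2636 = 4890 m.

4890 m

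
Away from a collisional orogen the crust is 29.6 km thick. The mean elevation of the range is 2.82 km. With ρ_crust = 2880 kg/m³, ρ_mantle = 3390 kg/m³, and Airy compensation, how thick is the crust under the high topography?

48.3 km

Root depth r = h ρ_c / (ρ_m − ρ_c) = 2.82 km × 2880 / 510 = 15.92 km.
Total thickness = T + h + r = 29.6 km + 2.82 km + 15.92 km = 48.3 km.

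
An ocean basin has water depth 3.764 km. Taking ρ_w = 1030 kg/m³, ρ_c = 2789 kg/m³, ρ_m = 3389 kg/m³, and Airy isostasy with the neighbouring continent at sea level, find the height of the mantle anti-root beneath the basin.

11 km

Equating mass per unit area of the two columns: replacing crust with seawater at the top is compensated by replacing crust with mantle at the base: d (ρ_c − ρ_w) = a (ρ_m − ρ_c).
a = d (ρ_c − ρ_w)/(ρ_m − ρ_c) = 3.764 km × 1759/600 = 11 km.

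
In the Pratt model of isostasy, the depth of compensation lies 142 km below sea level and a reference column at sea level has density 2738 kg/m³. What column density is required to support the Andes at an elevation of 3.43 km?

2670 kg/m³

Pratt balance: ρ_ref D = ρ (D + h).
ρ = ρ_ref D/(D + h) = 2738 × 142 km/(142 km + 3.43 km) = 2670 kg/m³.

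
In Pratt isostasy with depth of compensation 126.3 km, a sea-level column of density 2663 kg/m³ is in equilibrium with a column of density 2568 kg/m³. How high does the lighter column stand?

ρ_ref D = ρ (D + h) → h = D (ρ_ref − ρ)/ρ.
h = 126.3 km × (2663 − 2568)/2568 = 4.67 km.

4.67 km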